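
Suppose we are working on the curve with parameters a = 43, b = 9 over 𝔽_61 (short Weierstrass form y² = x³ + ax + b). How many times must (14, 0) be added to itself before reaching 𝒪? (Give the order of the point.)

2P: (14, 0) + (14, 0): same x and y₁ ≡ -y₂, so the sum is 𝒪.
2P = 𝒪, so the order is 2.

2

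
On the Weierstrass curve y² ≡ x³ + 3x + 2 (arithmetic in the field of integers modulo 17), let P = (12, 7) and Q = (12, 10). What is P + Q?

The two points share x = 12 and their y-coordinates satisfy 7 + 10 ≡ 0 (mod 17), so they are inverses. Their sum is O.

O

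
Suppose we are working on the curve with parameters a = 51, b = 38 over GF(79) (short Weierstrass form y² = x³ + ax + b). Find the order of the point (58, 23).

2P: tangent at (58, 23): λ = (3·58² + 51)/(2·23) ≡ 31/46. 46⁻¹ ≡ 67 (mod 79), so λ ≡ 31·67 ≡ 23.
  x = λ² - 58 - 58 = 529 - 116 ≡ 18; y = λ·(58 - 18) - 23 ≡ 28. → (18, 28)
3P: (18, 28) + (58, 23). λ = (23 - 28)/(58 - 18) ≡ 74/40 mod 79. 40⁻¹ ≡ 2 (mod 79), so λ ≡ 69.
  x = λ² - 18 - 58 = 4761 - 76 ≡ 24; y = λ·(18 - 24) - 28 ≡ 32. → (24, 32)
4P: (24, 32) + (58, 23). λ = (23 - 32)/(58 - 24) ≡ 70/34 mod 79. 34⁻¹ ≡ 7 (mod 79) since 34·7 = 238 ≡ 1, so λ ≡ 16.
  x = λ² - 24 - 58 = 256 - 82 ≡ 16; y = λ·(24 - 16) - 32 ≡ 17. → (16, 17)
5P: (16, 17) + (58, 23). λ = (23 - 17)/(58 - 16) ≡ 6/42 mod 79. 42⁻¹ ≡ 32 (mod 79), so λ ≡ 34.
  x = λ² - 16 - 58 = 1156 - 74 ≡ 55; y = λ·(16 - 55) - 17 ≡ 0. → (55, 0)
6P: (55, 0) + (58, 23). λ = (23 - 0)/(58 - 55) ≡ 23/3 mod 79. 3⁻¹ ≡ 53 (mod 79), so λ ≡ 34.
  x = λ² - 55 - 58 = 1156 - 113 ≡ 16; y = λ·(55 - 16) - 0 ≡ 62. → (16, 62)
7P: (16, 62) + (58, 23). λ = (23 - 62)/(58 - 16) ≡ 40/42 mod 79. 42⁻¹ ≡ 32 (mod 79), so λ ≡ 16.
  x = λ² - 16 - 58 = 256 - 74 ≡ 24; y = λ·(16 - 24) - 62 ≡ 47. → (24, 47)
8P: (24, 47) + (58, 23). λ = (23 - 47)/(58 - 24) ≡ 55/34 mod 79. 34⁻¹ ≡ 7 (mod 79) since 34·7 = 238 ≡ 1, so λ ≡ 69.
  x = λ² - 24 - 58 = 4761 - 82 ≡ 18; y = λ·(24 - 18) - 47 ≡ 51. → (18, 51)
9P: (18, 51) + (58, 23). λ = (23 - 51)/(58 - 18) ≡ 51/40 mod 79. 40⁻¹ ≡ 2 (mod 79), so λ ≡ 23.
  x = λ² - 18 - 58 = 529 - 76 ≡ 58; y = λ·(18 - 58) - 51 ≡ 56. → (58, 56)
10P: (58, 56) + (58, 23): same x and y₁ ≡ -y₂, so the sum is O.
10P = O, so the order is 10.

10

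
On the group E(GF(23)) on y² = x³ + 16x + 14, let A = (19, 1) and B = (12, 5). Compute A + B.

(5, 14)

(19, 1) + (12, 5). λ = (5 - 1)/(12 - 19) ≡ 4/16 mod 23. 16⁻¹ ≡ 13 (mod 23) since 16·13 = 208 ≡ 1, so λ ≡ 6.
  x = λ² - 19 - 12 = 36 - 31 ≡ 5; y = λ·(19 - 5) - 1 ≡ 14. → (5, 14)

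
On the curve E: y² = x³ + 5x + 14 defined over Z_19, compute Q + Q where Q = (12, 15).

tangent at (12, 15): λ = (3·12² + 5)/(2·15) ≡ 0/11. 11⁻¹ ≡ 7 (mod 19) since 11·7 = 77 ≡ 1, so λ ≡ 0·7 ≡ 0.
  x = λ² - 12 - 12 = 0 - 24 ≡ 14; y = λ·(12 - 14) - 15 ≡ 4. → (14, 4)

(14, 4)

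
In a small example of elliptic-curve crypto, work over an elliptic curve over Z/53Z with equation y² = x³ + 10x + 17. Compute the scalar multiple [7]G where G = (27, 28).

(1, 9)

Repeated addition: build up to 7G.
2G: tangent at (27, 28): λ = (3·27² + 10)/(2·28) ≡ 24/3. 3⁻¹ ≡ 18 (mod 53), so λ ≡ 24·18 ≡ 8.
  x = λ² - 27 - 27 = 64 - 54 ≡ 10; y = λ·(27 - 10) - 28 ≡ 2. → (10, 2)
3G: (10, 2) + (27, 28). λ = (28 - 2)/(27 - 10) ≡ 26/17 mod 53. 17⁻¹ ≡ 25 (mod 53), so λ ≡ 14.
  x = λ² - 10 - 27 = 196 - 37 ≡ 0; y = λ·(10 - 0) - 2 ≡ 32. → (0, 32)
4G: (0, 32) + (27, 28). λ = (28 - 32)/(27 - 0) ≡ 49/27 mod 53. 27⁻¹ ≡ 2 (mod 53) since 27·2 = 54 ≡ 1, so λ ≡ 45.
  x = λ² - 0 - 27 = 2025 - 27 ≡ 37; y = λ·(0 - 37) - 32 ≡ 52. → (37, 52)
5G: (37, 52) + (27, 28). λ = (28 - 52)/(27 - 37) ≡ 29/43 mod 53. 43⁻¹ ≡ 37 (mod 53), so λ ≡ 13.
  x = λ² - 37 - 27 = 169 - 64 ≡ 52; y = λ·(37 - 52) - 52 ≡ 18. → (52, 18)
6G: (52, 18) + (27, 28). λ = (28 - 18)/(27 - 52) ≡ 10/28 mod 53. 28⁻¹ ≡ 36 (mod 53) since 28·36 = 1008 ≡ 1, so λ ≡ 42.
  x = λ² - 52 - 27 = 1764 - 79 ≡ 42; y = λ·(52 - 42) - 18 ≡ 31. → (42, 31)
7G: (42, 31) + (27, 28). λ = (28 - 31)/(27 - 42) ≡ 50/38 mod 53. 38⁻¹ ≡ 7 (mod 53), so λ ≡ 32.
  x = λ² - 42 - 27 = 1024 - 69 ≡ 1; y = λ·(42 - 1) - 31 ≡ 9. → (1, 9)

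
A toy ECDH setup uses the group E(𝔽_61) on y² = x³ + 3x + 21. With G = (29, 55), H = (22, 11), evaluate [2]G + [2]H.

First 2G:
Repeated addition: build up to 2G.
2G: tangent at (29, 55): λ = (3·29² + 3)/(2·55) ≡ 25/49. 49⁻¹ ≡ 5 (mod 61) since 49·5 = 245 ≡ 1, so λ ≡ 25·5 ≡ 3.
  x = λ² - 29 - 29 = 9 - 58 ≡ 12; y = λ·(29 - 12) - 55 ≡ 57. → (12, 57)
2G = (12, 57).
Next 2H:
Repeated addition: build up to 2H.
2H: tangent at (22, 11): λ = (3·22² + 3)/(2·11) ≡ 52/22. 22⁻¹ ≡ 25 (mod 61) since 22·25 = 550 ≡ 1, so λ ≡ 52·25 ≡ 19.
  x = λ² - 22 - 22 = 361 - 44 ≡ 12; y = λ·(22 - 12) - 11 ≡ 57. → (12, 57)
2H = (12, 57).
Finally 2G + 2H:
tangent at (12, 57): λ = (3·12² + 3)/(2·57) ≡ 8/53. 53⁻¹ ≡ 38 (mod 61), so λ ≡ 8·38 ≡ 60.
  x = λ² - 12 - 12 = 3600 - 24 ≡ 38; y = λ·(12 - 38) - 57 ≡ 30. → (38, 30)

(38, 30)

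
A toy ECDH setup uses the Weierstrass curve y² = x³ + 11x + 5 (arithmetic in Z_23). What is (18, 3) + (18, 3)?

(11, 13)

tangent at (18, 3): λ = (3·18² + 11)/(2·3) ≡ 17/6. 6⁻¹ ≡ 4 (mod 23), so λ ≡ 17·4 ≡ 22.
  x = λ² - 18 - 18 = 484 - 36 ≡ 11; y = λ·(18 - 11) - 3 ≡ 13. → (11, 13)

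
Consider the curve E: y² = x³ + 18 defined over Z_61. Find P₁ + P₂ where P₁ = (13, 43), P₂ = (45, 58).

(42, 33)

(13, 43) + (45, 58). λ = (58 - 43)/(45 - 13) ≡ 15/32 mod 61. 32⁻¹ ≡ 21 (mod 61), so λ ≡ 10.
  x = λ² - 13 - 45 = 100 - 58 ≡ 42; y = λ·(13 - 42) - 43 ≡ 33. → (42, 33)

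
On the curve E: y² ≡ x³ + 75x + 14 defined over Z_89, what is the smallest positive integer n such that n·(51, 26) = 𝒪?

2P: tangent at (51, 26): λ = (3·51² + 75)/(2·26) ≡ 46/52. 52⁻¹ ≡ 12 (mod 89) since 52·12 = 624 ≡ 1, so λ ≡ 46·12 ≡ 18.
  x = λ² - 51 - 51 = 324 - 102 ≡ 44; y = λ·(51 - 44) - 26 ≡ 11. → (44, 11)
3P: (44, 11) + (51, 26). λ = (26 - 11)/(51 - 44) ≡ 15/7 mod 89. 7⁻¹ ≡ 51 (mod 89), so λ ≡ 53.
  x = λ² - 44 - 51 = 2809 - 95 ≡ 44; y = λ·(44 - 44) - 11 ≡ 78. → (44, 78)
4P: (44, 78) + (51, 26). λ = (26 - 78)/(51 - 44) ≡ 37/7 mod 89. 7⁻¹ ≡ 51 (mod 89), so λ ≡ 18.
  x = λ² - 44 - 51 = 324 - 95 ≡ 51; y = λ·(44 - 51) - 78 ≡ 63. → (51, 63)
5P: (51, 63) + (51, 26): same x and y₁ ≡ -y₂, so the sum is 𝒪.
5P = 𝒪, so the order is 5.

5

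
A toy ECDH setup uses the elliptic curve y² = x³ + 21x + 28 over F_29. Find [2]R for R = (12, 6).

tangent at (12, 6): λ = (3·12² + 21)/(2·6) ≡ 18/12. 12⁻¹ ≡ 17 (mod 29), so λ ≡ 18·17 ≡ 16.
  x = λ² - 12 - 12 = 256 - 24 ≡ 0; y = λ·(12 - 0) - 6 ≡ 12. → (0, 12)

(0, 12)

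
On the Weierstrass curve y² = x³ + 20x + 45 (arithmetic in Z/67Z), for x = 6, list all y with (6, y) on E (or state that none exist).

none

x³ + 20x + 45 = 381 ≡ 46 (mod 67).
46 is a non-residue mod 67; no y exists.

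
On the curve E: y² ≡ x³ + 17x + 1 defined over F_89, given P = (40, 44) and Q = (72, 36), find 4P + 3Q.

(50, 70)

First 4P:
Repeated addition: build up to 4P.
2P: tangent at (40, 44): λ = (3·40² + 17)/(2·44) ≡ 11/88. 88⁻¹ ≡ 88 (mod 89), so λ ≡ 11·88 ≡ 78.
  x = λ² - 40 - 40 = 6084 - 80 ≡ 41; y = λ·(40 - 41) - 44 ≡ 56. → (41, 56)
3P: (41, 56) + (40, 44). λ = (44 - 56)/(40 - 41) ≡ 77/88 mod 89. 88⁻¹ ≡ 88 (mod 89) since 88·88 = 7744 ≡ 1, so λ ≡ 12.
  x = λ² - 41 - 40 = 144 - 81 ≡ 63; y = λ·(41 - 63) - 56 ≡ 36. → (63, 36)
4P: (63, 36) + (40, 44). λ = (44 - 36)/(40 - 63) ≡ 8/66 mod 89. 66⁻¹ ≡ 58 (mod 89), so λ ≡ 19.
  x = λ² - 63 - 40 = 361 - 103 ≡ 80; y = λ·(63 - 80) - 36 ≡ 86. → (80, 86)
4P = (80, 86).
Next 3Q:
Repeated addition: build up to 3Q.
2Q: tangent at (72, 36): λ = (3·72² + 17)/(2·36) ≡ 83/72. 72⁻¹ ≡ 68 (mod 89) since 72·68 = 4896 ≡ 1, so λ ≡ 83·68 ≡ 37.
  x = λ² - 72 - 72 = 1369 - 144 ≡ 68; y = λ·(72 - 68) - 36 ≡ 23. → (68, 23)
3Q: (68, 23) + (72, 36). λ = (36 - 23)/(72 - 68) ≡ 13/4 mod 89. 4⁻¹ ≡ 67 (mod 89), so λ ≡ 70.
  x = λ² - 68 - 72 = 4900 - 140 ≡ 43; y = λ·(68 - 43) - 23 ≡ 36. → (43, 36)
3Q = (43, 36).
Finally 4P + 3Q:
(80, 86) + (43, 36). λ = (36 - 86)/(43 - 80) ≡ 39/52 mod 89. 52⁻¹ ≡ 12 (mod 89) since 52·12 = 624 ≡ 1, so λ ≡ 23.
  x = λ² - 80 - 43 = 529 - 123 ≡ 50; y = λ·(80 - 50) - 86 ≡ 70. → (50, 70)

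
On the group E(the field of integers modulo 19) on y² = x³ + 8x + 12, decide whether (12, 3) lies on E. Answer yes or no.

no

y² = 3² ≡ 9; x³ + 8x + 12 = 1836 ≡ 12 (mod 19). 9 ≠ 12.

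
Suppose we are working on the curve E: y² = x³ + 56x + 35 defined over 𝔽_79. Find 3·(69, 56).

(16, 34)

Write G = (69, 56).
Repeated addition: build up to 3G.
2G: tangent at (69, 56): λ = (3·69² + 56)/(2·56) ≡ 40/33. 33⁻¹ ≡ 12 (mod 79) since 33·12 = 396 ≡ 1, so λ ≡ 40·12 ≡ 6.
  x = λ² - 69 - 69 = 36 - 138 ≡ 56; y = λ·(69 - 56) - 56 ≡ 22. → (56, 22)
3G: (56, 22) + (69, 56). λ = (56 - 22)/(69 - 56) ≡ 34/13 mod 79. 13⁻¹ ≡ 73 (mod 79) since 13·73 = 949 ≡ 1, so λ ≡ 33.
  x = λ² - 56 - 69 = 1089 - 125 ≡ 16; y = λ·(56 - 16) - 22 ≡ 34. → (16, 34)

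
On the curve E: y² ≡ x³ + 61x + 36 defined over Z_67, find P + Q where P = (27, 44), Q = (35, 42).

(26, 6)

(27, 44) + (35, 42). λ = (42 - 44)/(35 - 27) ≡ 65/8 mod 67. 8⁻¹ ≡ 42 (mod 67) since 8·42 = 336 ≡ 1, so λ ≡ 50.
  x = λ² - 27 - 35 = 2500 - 62 ≡ 26; y = λ·(27 - 26) - 44 ≡ 6. → (26, 6)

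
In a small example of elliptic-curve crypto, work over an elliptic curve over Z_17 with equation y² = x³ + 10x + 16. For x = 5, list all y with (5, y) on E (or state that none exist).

x³ + 10x + 16 = 191 ≡ 4 (mod 17).
Square roots of 4 mod 17: 2 and 15 (since 2² = 4 ≡ 4).

2, 15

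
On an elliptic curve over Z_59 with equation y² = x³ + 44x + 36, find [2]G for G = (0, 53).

tangent at (0, 53): λ = (3·0² + 44)/(2·53) ≡ 44/47. 47⁻¹ ≡ 54 (mod 59) since 47·54 = 2538 ≡ 1, so λ ≡ 44·54 ≡ 16.
  x = λ² - 0 - 0 = 256 - 0 ≡ 20; y = λ·(0 - 20) - 53 ≡ 40. → (20, 40)

(20, 40)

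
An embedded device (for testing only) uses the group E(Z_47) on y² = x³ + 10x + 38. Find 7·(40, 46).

Write Q = (40, 46).
Repeated addition: build up to 7Q.
2Q: tangent at (40, 46): λ = (3·40² + 10)/(2·46) ≡ 16/45. 45⁻¹ ≡ 23 (mod 47), so λ ≡ 16·23 ≡ 39.
  x = λ² - 40 - 40 = 1521 - 80 ≡ 31; y = λ·(40 - 31) - 46 ≡ 23. → (31, 23)
3Q: (31, 23) + (40, 46). λ = (46 - 23)/(40 - 31) ≡ 23/9 mod 47. 9⁻¹ ≡ 21 (mod 47), so λ ≡ 13.
  x = λ² - 31 - 40 = 169 - 71 ≡ 4; y = λ·(31 - 4) - 23 ≡ 46. → (4, 46)
4Q: (4, 46) + (40, 46). λ = (46 - 46)/(40 - 4) ≡ 0/36 mod 47. 36⁻¹ ≡ 17 (mod 47), so λ ≡ 0.
  x = λ² - 4 - 40 = 0 - 44 ≡ 3; y = λ·(4 - 3) - 46 ≡ 1. → (3, 1)
5Q: (3, 1) + (40, 46). λ = (46 - 1)/(40 - 3) ≡ 45/37 mod 47. 37⁻¹ ≡ 14 (mod 47), so λ ≡ 19.
  x = λ² - 3 - 40 = 361 - 43 ≡ 36; y = λ·(3 - 36) - 1 ≡ 30. → (36, 30)
6Q: (36, 30) + (40, 46). λ = (46 - 30)/(40 - 36) ≡ 16/4 mod 47. 4⁻¹ ≡ 12 (mod 47), so λ ≡ 4.
  x = λ² - 36 - 40 = 16 - 76 ≡ 34; y = λ·(36 - 34) - 30 ≡ 25. → (34, 25)
7Q: (34, 25) + (40, 46). λ = (46 - 25)/(40 - 34) ≡ 21/6 mod 47. 6⁻¹ ≡ 8 (mod 47), so λ ≡ 27.
  x = λ² - 34 - 40 = 729 - 74 ≡ 44; y = λ·(34 - 44) - 25 ≡ 34. → (44, 34)

(44, 34)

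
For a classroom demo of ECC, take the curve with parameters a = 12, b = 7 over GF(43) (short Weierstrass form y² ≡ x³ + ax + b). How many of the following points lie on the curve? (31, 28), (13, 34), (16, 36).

(31, 28): 28² ≡ 10, rhs ≡ 27 → off.
(13, 34): 34² ≡ 38, rhs ≡ 38 → on.
(16, 36): 36² ≡ 6, rhs ≡ 38 → off.

1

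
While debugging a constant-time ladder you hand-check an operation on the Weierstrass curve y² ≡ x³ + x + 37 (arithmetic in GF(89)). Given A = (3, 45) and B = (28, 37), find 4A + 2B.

First 4A:
Double-and-add on 4 = (100)₂. Start with A = (3, 45) for the leading 1-bit.
double: tangent at (3, 45): λ = (3·3² + 1)/(2·45) ≡ 28/1. 1⁻¹ ≡ 1 (mod 89), so λ ≡ 28·1 ≡ 28.
  x = λ² - 3 - 3 = 784 - 6 ≡ 66; y = λ·(3 - 66) - 45 ≡ 60. → (66, 60)
double: tangent at (66, 60): λ = (3·66² + 1)/(2·60) ≡ 75/31. 31⁻¹ ≡ 23 (mod 89), so λ ≡ 75·23 ≡ 34.
  x = λ² - 66 - 66 = 1156 - 132 ≡ 45; y = λ·(66 - 45) - 60 ≡ 31. → (45, 31)
4A = (45, 31).
Next 2B:
Repeated addition: build up to 2B.
2B: tangent at (28, 37): λ = (3·28² + 1)/(2·37) ≡ 39/74. 74⁻¹ ≡ 83 (mod 89) since 74·83 = 6142 ≡ 1, so λ ≡ 39·83 ≡ 33.
  x = λ² - 28 - 28 = 1089 - 56 ≡ 54; y = λ·(28 - 54) - 37 ≡ 84. → (54, 84)
2B = (54, 84).
Finally 4A + 2B:
(45, 31) + (54, 84). λ = (84 - 31)/(54 - 45) ≡ 53/9 mod 89. 9⁻¹ ≡ 10 (mod 89) since 9·10 = 90 ≡ 1, so λ ≡ 85.
  x = λ² - 45 - 54 = 7225 - 99 ≡ 6; y = λ·(45 - 6) - 31 ≡ 80. → (6, 80)

(6, 80)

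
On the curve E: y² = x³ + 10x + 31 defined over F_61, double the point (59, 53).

tangent at (59, 53): λ = (3·59² + 10)/(2·53) ≡ 22/45. 45⁻¹ ≡ 19 (mod 61) since 45·19 = 855 ≡ 1, so λ ≡ 22·19 ≡ 52.
  x = λ² - 59 - 59 = 2704 - 118 ≡ 24; y = λ·(59 - 24) - 53 ≡ 59. → (24, 59)

(24, 59)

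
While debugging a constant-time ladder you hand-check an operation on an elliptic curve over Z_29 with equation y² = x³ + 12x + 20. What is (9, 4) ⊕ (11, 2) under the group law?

(9, 4) + (11, 2). λ = (2 - 4)/(11 - 9) ≡ 27/2 mod 29. 2⁻¹ ≡ 15 (mod 29), so λ ≡ 28.
  x = λ² - 9 - 11 = 784 - 20 ≡ 10; y = λ·(9 - 10) - 4 ≡ 26. → (10, 26)

(10, 26)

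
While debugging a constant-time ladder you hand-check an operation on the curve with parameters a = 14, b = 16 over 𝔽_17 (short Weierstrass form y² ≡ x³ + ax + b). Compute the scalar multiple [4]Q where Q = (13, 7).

(2, 1)

Repeated addition: build up to 4Q.
2Q: tangent at (13, 7): λ = (3·13² + 14)/(2·7) ≡ 11/14. 14⁻¹ ≡ 11 (mod 17), so λ ≡ 11·11 ≡ 2.
  x = λ² - 13 - 13 = 4 - 26 ≡ 12; y = λ·(13 - 12) - 7 ≡ 12. → (12, 12)
3Q: (12, 12) + (13, 7). λ = (7 - 12)/(13 - 12) ≡ 12/1 mod 17. 1⁻¹ ≡ 1 (mod 17), so λ ≡ 12.
  x = λ² - 12 - 13 = 144 - 25 ≡ 0; y = λ·(12 - 0) - 12 ≡ 13. → (0, 13)
4Q: (0, 13) + (13, 7). λ = (7 - 13)/(13 - 0) ≡ 11/13 mod 17. 13⁻¹ ≡ 4 (mod 17), so λ ≡ 10.
  x = λ² - 0 - 13 = 100 - 13 ≡ 2; y = λ·(0 - 2) - 13 ≡ 1. → (2, 1)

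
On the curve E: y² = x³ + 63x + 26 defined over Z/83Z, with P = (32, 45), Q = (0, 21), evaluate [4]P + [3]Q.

O

First 4P:
Repeated addition: build up to 4P.
2P: tangent at (32, 45): λ = (3·32² + 63)/(2·45) ≡ 64/7. 7⁻¹ ≡ 12 (mod 83), so λ ≡ 64·12 ≡ 21.
  x = λ² - 32 - 32 = 441 - 64 ≡ 45; y = λ·(32 - 45) - 45 ≡ 14. → (45, 14)
3P: (45, 14) + (32, 45). λ = (45 - 14)/(32 - 45) ≡ 31/70 mod 83. 70⁻¹ ≡ 51 (mod 83) since 70·51 = 3570 ≡ 1, so λ ≡ 4.
  x = λ² - 45 - 32 = 16 - 77 ≡ 22; y = λ·(45 - 22) - 14 ≡ 78. → (22, 78)
4P: (22, 78) + (32, 45). λ = (45 - 78)/(32 - 22) ≡ 50/10 mod 83. 10⁻¹ ≡ 25 (mod 83) since 10·25 = 250 ≡ 1, so λ ≡ 5.
  x = λ² - 22 - 32 = 25 - 54 ≡ 54; y = λ·(22 - 54) - 78 ≡ 11. → (54, 11)
4P = (54, 11).
Next 3Q:
Repeated addition: build up to 3Q.
2Q: tangent at (0, 21): λ = (3·0² + 63)/(2·21) ≡ 63/42. 42⁻¹ ≡ 2 (mod 83) since 42·2 = 84 ≡ 1, so λ ≡ 63·2 ≡ 43.
  x = λ² - 0 - 0 = 1849 - 0 ≡ 23; y = λ·(0 - 23) - 21 ≡ 69. → (23, 69)
3Q: (23, 69) + (0, 21). λ = (21 - 69)/(0 - 23) ≡ 35/60 mod 83. 60⁻¹ ≡ 18 (mod 83), so λ ≡ 49.
  x = λ² - 23 - 0 = 2401 - 23 ≡ 54; y = λ·(23 - 54) - 69 ≡ 72. → (54, 72)
3Q = (54, 72).
Finally 4P + 3Q:
(54, 11) + (54, 72): same x and y₁ ≡ -y₂, so the sum is O.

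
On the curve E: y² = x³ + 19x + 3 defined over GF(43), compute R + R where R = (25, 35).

(34, 36)

tangent at (25, 35): λ = (3·25² + 19)/(2·35) ≡ 2/27. 27⁻¹ ≡ 8 (mod 43), so λ ≡ 2·8 ≡ 16.
  x = λ² - 25 - 25 = 256 - 50 ≡ 34; y = λ·(25 - 34) - 35 ≡ 36. → (34, 36)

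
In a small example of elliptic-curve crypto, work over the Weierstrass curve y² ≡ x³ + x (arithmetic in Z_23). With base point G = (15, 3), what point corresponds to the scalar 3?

(20, 4)

Repeated addition: build up to 3G.
2G: tangent at (15, 3): λ = (3·15² + 1)/(2·3) ≡ 9/6. 6⁻¹ ≡ 4 (mod 23) since 6·4 = 24 ≡ 1, so λ ≡ 9·4 ≡ 13.
  x = λ² - 15 - 15 = 169 - 30 ≡ 1; y = λ·(15 - 1) - 3 ≡ 18. → (1, 18)
3G: (1, 18) + (15, 3). λ = (3 - 18)/(15 - 1) ≡ 8/14 mod 23. 14⁻¹ ≡ 5 (mod 23), so λ ≡ 17.
  x = λ² - 1 - 15 = 289 - 16 ≡ 20; y = λ·(1 - 20) - 18 ≡ 4. → (20, 4)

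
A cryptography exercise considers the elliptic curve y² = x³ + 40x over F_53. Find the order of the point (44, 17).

10

2P: tangent at (44, 17): λ = (3·44² + 40)/(2·17) ≡ 18/34. 34⁻¹ ≡ 39 (mod 53), so λ ≡ 18·39 ≡ 13.
  x = λ² - 44 - 44 = 169 - 88 ≡ 28; y = λ·(44 - 28) - 17 ≡ 32. → (28, 32)
3P: (28, 32) + (44, 17). λ = (17 - 32)/(44 - 28) ≡ 38/16 mod 53. 16⁻¹ ≡ 10 (mod 53) since 16·10 = 160 ≡ 1, so λ ≡ 9.
  x = λ² - 28 - 44 = 81 - 72 ≡ 9; y = λ·(28 - 9) - 32 ≡ 33. → (9, 33)
4P: (9, 33) + (44, 17). λ = (17 - 33)/(44 - 9) ≡ 37/35 mod 53. 35⁻¹ ≡ 50 (mod 53) since 35·50 = 1750 ≡ 1, so λ ≡ 48.
  x = λ² - 9 - 44 = 2304 - 53 ≡ 25; y = λ·(9 - 25) - 33 ≡ 47. → (25, 47)
5P: (25, 47) + (44, 17). λ = (17 - 47)/(44 - 25) ≡ 23/19 mod 53. 19⁻¹ ≡ 14 (mod 53), so λ ≡ 4.
  x = λ² - 25 - 44 = 16 - 69 ≡ 0; y = λ·(25 - 0) - 47 ≡ 0. → (0, 0)
6P: (0, 0) + (44, 17). λ = (17 - 0)/(44 - 0) ≡ 17/44 mod 53. 44⁻¹ ≡ 47 (mod 53), so λ ≡ 4.
  x = λ² - 0 - 44 = 16 - 44 ≡ 25; y = λ·(0 - 25) - 0 ≡ 6. → (25, 6)
7P: (25, 6) + (44, 17). λ = (17 - 6)/(44 - 25) ≡ 11/19 mod 53. 19⁻¹ ≡ 14 (mod 53), so λ ≡ 48.
  x = λ² - 25 - 44 = 2304 - 69 ≡ 9; y = λ·(25 - 9) - 6 ≡ 20. → (9, 20)
8P: (9, 20) + (44, 17). λ = (17 - 20)/(44 - 9) ≡ 50/35 mod 53. 35⁻¹ ≡ 50 (mod 53), so λ ≡ 9.
  x = λ² - 9 - 44 = 81 - 53 ≡ 28; y = λ·(9 - 28) - 20 ≡ 21. → (28, 21)
9P: (28, 21) + (44, 17). λ = (17 - 21)/(44 - 28) ≡ 49/16 mod 53. 16⁻¹ ≡ 10 (mod 53), so λ ≡ 13.
  x = λ² - 28 - 44 = 169 - 72 ≡ 44; y = λ·(28 - 44) - 21 ≡ 36. → (44, 36)
10P: (44, 36) + (44, 17): same x and y₁ ≡ -y₂, so the sum is 𝒪.
10P = 𝒪, so the order is 10.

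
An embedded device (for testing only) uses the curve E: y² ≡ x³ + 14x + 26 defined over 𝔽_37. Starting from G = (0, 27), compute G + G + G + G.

Repeated addition: build up to 4G.
2G: tangent at (0, 27): λ = (3·0² + 14)/(2·27) ≡ 14/17. 17⁻¹ ≡ 24 (mod 37), so λ ≡ 14·24 ≡ 3.
  x = λ² - 0 - 0 = 9 - 0 ≡ 9; y = λ·(0 - 9) - 27 ≡ 20. → (9, 20)
3G: (9, 20) + (0, 27). λ = (27 - 20)/(0 - 9) ≡ 7/28 mod 37. 28⁻¹ ≡ 4 (mod 37), so λ ≡ 28.
  x = λ² - 9 - 0 = 784 - 9 ≡ 35; y = λ·(9 - 35) - 20 ≡ 29. → (35, 29)
4G: (35, 29) + (0, 27). λ = (27 - 29)/(0 - 35) ≡ 35/2 mod 37. 2⁻¹ ≡ 19 (mod 37), so λ ≡ 36.
  x = λ² - 35 - 0 = 1296 - 35 ≡ 3; y = λ·(35 - 3) - 29 ≡ 13. → (3, 13)

(3, 13)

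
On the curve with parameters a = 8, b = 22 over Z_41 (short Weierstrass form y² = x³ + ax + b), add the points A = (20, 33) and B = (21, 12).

(20, 33) + (21, 12). λ = (12 - 33)/(21 - 20) ≡ 20/1 mod 41. 1⁻¹ ≡ 1 (mod 41), so λ ≡ 20.
  x = λ² - 20 - 21 = 400 - 41 ≡ 31; y = λ·(20 - 31) - 33 ≡ 34. → (31, 34)

(31, 34)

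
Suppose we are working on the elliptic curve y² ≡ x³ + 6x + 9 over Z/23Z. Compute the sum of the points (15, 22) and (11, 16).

(5, 16)

(15, 22) + (11, 16). λ = (16 - 22)/(11 - 15) ≡ 17/19 mod 23. 19⁻¹ ≡ 17 (mod 23), so λ ≡ 13.
  x = λ² - 15 - 11 = 169 - 26 ≡ 5; y = λ·(15 - 5) - 22 ≡ 16. → (5, 16)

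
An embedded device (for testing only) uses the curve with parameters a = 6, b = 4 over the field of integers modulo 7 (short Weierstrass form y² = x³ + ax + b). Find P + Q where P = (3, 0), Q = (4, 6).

(3, 0) + (4, 6). λ = (6 - 0)/(4 - 3) ≡ 6/1 mod 7. 1⁻¹ ≡ 1 (mod 7) since 1·1 = 1 ≡ 1, so λ ≡ 6.
  x = λ² - 3 - 4 = 36 - 7 ≡ 1; y = λ·(3 - 1) - 0 ≡ 5. → (1, 5)

(1, 5)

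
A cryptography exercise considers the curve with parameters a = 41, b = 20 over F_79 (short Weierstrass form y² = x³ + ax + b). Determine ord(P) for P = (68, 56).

2P: tangent at (68, 56): λ = (3·68² + 41)/(2·56) ≡ 9/33. 33⁻¹ ≡ 12 (mod 79) since 33·12 = 396 ≡ 1, so λ ≡ 9·12 ≡ 29.
  x = λ² - 68 - 68 = 841 - 136 ≡ 73; y = λ·(68 - 73) - 56 ≡ 36. → (73, 36)
3P: (73, 36) + (68, 56). λ = (56 - 36)/(68 - 73) ≡ 20/74 mod 79. 74⁻¹ ≡ 63 (mod 79), so λ ≡ 75.
  x = λ² - 73 - 68 = 5625 - 141 ≡ 33; y = λ·(73 - 33) - 36 ≡ 41. → (33, 41)
4P: (33, 41) + (68, 56). λ = (56 - 41)/(68 - 33) ≡ 15/35 mod 79. 35⁻¹ ≡ 70 (mod 79) since 35·70 = 2450 ≡ 1, so λ ≡ 23.
  x = λ² - 33 - 68 = 529 - 101 ≡ 33; y = λ·(33 - 33) - 41 ≡ 38. → (33, 38)
5P: (33, 38) + (68, 56). λ = (56 - 38)/(68 - 33) ≡ 18/35 mod 79. 35⁻¹ ≡ 70 (mod 79) since 35·70 = 2450 ≡ 1, so λ ≡ 75.
  x = λ² - 33 - 68 = 5625 - 101 ≡ 73; y = λ·(33 - 73) - 38 ≡ 43. → (73, 43)
6P: (73, 43) + (68, 56). λ = (56 - 43)/(68 - 73) ≡ 13/74 mod 79. 74⁻¹ ≡ 63 (mod 79), so λ ≡ 29.
  x = λ² - 73 - 68 = 841 - 141 ≡ 68; y = λ·(73 - 68) - 43 ≡ 23. → (68, 23)
7P: (68, 23) + (68, 56): same x and y₁ ≡ -y₂, so the sum is 𝒪.
7P = 𝒪, so the order is 7.

7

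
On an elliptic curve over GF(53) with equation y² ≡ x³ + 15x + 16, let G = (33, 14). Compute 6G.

(48, 44)

Repeated addition: build up to 6G.
2G: tangent at (33, 14): λ = (3·33² + 15)/(2·14) ≡ 49/28. 28⁻¹ ≡ 36 (mod 53), so λ ≡ 49·36 ≡ 15.
  x = λ² - 33 - 33 = 225 - 66 ≡ 0; y = λ·(33 - 0) - 14 ≡ 4. → (0, 4)
3G: (0, 4) + (33, 14). λ = (14 - 4)/(33 - 0) ≡ 10/33 mod 53. 33⁻¹ ≡ 45 (mod 53) since 33·45 = 1485 ≡ 1, so λ ≡ 26.
  x = λ² - 0 - 33 = 676 - 33 ≡ 7; y = λ·(0 - 7) - 4 ≡ 26. → (7, 26)
4G: (7, 26) + (33, 14). λ = (14 - 26)/(33 - 7) ≡ 41/26 mod 53. 26⁻¹ ≡ 51 (mod 53) since 26·51 = 1326 ≡ 1, so λ ≡ 24.
  x = λ² - 7 - 33 = 576 - 40 ≡ 6; y = λ·(7 - 6) - 26 ≡ 51. → (6, 51)
5G: (6, 51) + (33, 14). λ = (14 - 51)/(33 - 6) ≡ 16/27 mod 53. 27⁻¹ ≡ 2 (mod 53), so λ ≡ 32.
  x = λ² - 6 - 33 = 1024 - 39 ≡ 31; y = λ·(6 - 31) - 51 ≡ 50. → (31, 50)
6G: (31, 50) + (33, 14). λ = (14 - 50)/(33 - 31) ≡ 17/2 mod 53. 2⁻¹ ≡ 27 (mod 53) since 2·27 = 54 ≡ 1, so λ ≡ 35.
  x = λ² - 31 - 33 = 1225 - 64 ≡ 48; y = λ·(31 - 48) - 50 ≡ 44. → (48, 44)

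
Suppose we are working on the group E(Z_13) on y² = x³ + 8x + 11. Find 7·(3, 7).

(4, 9)

Write Q = (3, 7).
Repeated addition: build up to 7Q.
2Q: tangent at (3, 7): λ = (3·3² + 8)/(2·7) ≡ 9/1. 1⁻¹ ≡ 1 (mod 13), so λ ≡ 9·1 ≡ 9.
  x = λ² - 3 - 3 = 81 - 6 ≡ 10; y = λ·(3 - 10) - 7 ≡ 8. → (10, 8)
3Q: (10, 8) + (3, 7). λ = (7 - 8)/(3 - 10) ≡ 12/6 mod 13. 6⁻¹ ≡ 11 (mod 13) since 6·11 = 66 ≡ 1, so λ ≡ 2.
  x = λ² - 10 - 3 = 4 - 13 ≡ 4; y = λ·(10 - 4) - 8 ≡ 4. → (4, 4)
4Q: (4, 4) + (3, 7). λ = (7 - 4)/(3 - 4) ≡ 3/12 mod 13. 12⁻¹ ≡ 12 (mod 13), so λ ≡ 10.
  x = λ² - 4 - 3 = 100 - 7 ≡ 2; y = λ·(4 - 2) - 4 ≡ 3. → (2, 3)
5Q: (2, 3) + (3, 7). λ = (7 - 3)/(3 - 2) ≡ 4/1 mod 13. 1⁻¹ ≡ 1 (mod 13), so λ ≡ 4.
  x = λ² - 2 - 3 = 16 - 5 ≡ 11; y = λ·(2 - 11) - 3 ≡ 0. → (11, 0)
6Q: (11, 0) + (3, 7). λ = (7 - 0)/(3 - 11) ≡ 7/5 mod 13. 5⁻¹ ≡ 8 (mod 13), so λ ≡ 4.
  x = λ² - 11 - 3 = 16 - 14 ≡ 2; y = λ·(11 - 2) - 0 ≡ 10. → (2, 10)
7Q: (2, 10) + (3, 7). λ = (7 - 10)/(3 - 2) ≡ 10/1 mod 13. 1⁻¹ ≡ 1 (mod 13), so λ ≡ 10.
  x = λ² - 2 - 3 = 100 - 5 ≡ 4; y = λ·(2 - 4) - 10 ≡ 9. → (4, 9)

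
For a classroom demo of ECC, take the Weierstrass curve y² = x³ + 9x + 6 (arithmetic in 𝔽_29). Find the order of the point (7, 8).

6

2P: tangent at (7, 8): λ = (3·7² + 9)/(2·8) ≡ 11/16. 16⁻¹ ≡ 20 (mod 29) since 16·20 = 320 ≡ 1, so λ ≡ 11·20 ≡ 17.
  x = λ² - 7 - 7 = 289 - 14 ≡ 14; y = λ·(7 - 14) - 8 ≡ 18. → (14, 18)
3P: (14, 18) + (7, 8). λ = (8 - 18)/(7 - 14) ≡ 19/22 mod 29. 22⁻¹ ≡ 4 (mod 29) since 22·4 = 88 ≡ 1, so λ ≡ 18.
  x = λ² - 14 - 7 = 324 - 21 ≡ 13; y = λ·(14 - 13) - 18 ≡ 0. → (13, 0)
4P: (13, 0) + (7, 8). λ = (8 - 0)/(7 - 13) ≡ 8/23 mod 29. 23⁻¹ ≡ 24 (mod 29), so λ ≡ 18.
  x = λ² - 13 - 7 = 324 - 20 ≡ 14; y = λ·(13 - 14) - 0 ≡ 11. → (14, 11)
5P: (14, 11) + (7, 8). λ = (8 - 11)/(7 - 14) ≡ 26/22 mod 29. 22⁻¹ ≡ 4 (mod 29), so λ ≡ 17.
  x = λ² - 14 - 7 = 289 - 21 ≡ 7; y = λ·(14 - 7) - 11 ≡ 21. → (7, 21)
6P: (7, 21) + (7, 8): same x and y₁ ≡ -y₂, so the sum is O.
6P = O, so the order is 6.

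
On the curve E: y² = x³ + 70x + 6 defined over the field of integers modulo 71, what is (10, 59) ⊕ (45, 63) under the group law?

(9, 4)

(10, 59) + (45, 63). λ = (63 - 59)/(45 - 10) ≡ 4/35 mod 71. 35⁻¹ ≡ 69 (mod 71), so λ ≡ 63.
  x = λ² - 10 - 45 = 3969 - 55 ≡ 9; y = λ·(10 - 9) - 59 ≡ 4. → (9, 4)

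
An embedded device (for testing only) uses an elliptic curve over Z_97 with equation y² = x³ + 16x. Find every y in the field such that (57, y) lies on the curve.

none

x³ + 16x + 0 = 186105 ≡ 59 (mod 97).
59 is a non-residue mod 97; no y exists.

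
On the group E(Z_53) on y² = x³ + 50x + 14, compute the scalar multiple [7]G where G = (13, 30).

(13, 23)

Double-and-add on 7 = (111)₂. Start with G = (13, 30) for the leading 1-bit.
double: tangent at (13, 30): λ = (3·13² + 50)/(2·30) ≡ 27/7. 7⁻¹ ≡ 38 (mod 53) since 7·38 = 266 ≡ 1, so λ ≡ 27·38 ≡ 19.
  x = λ² - 13 - 13 = 361 - 26 ≡ 17; y = λ·(13 - 17) - 30 ≡ 0. → (17, 0)
add G: (17, 0) + (13, 30). λ = (30 - 0)/(13 - 17) ≡ 30/49 mod 53. 49⁻¹ ≡ 13 (mod 53), so λ ≡ 19.
  x = λ² - 17 - 13 = 361 - 30 ≡ 13; y = λ·(17 - 13) - 0 ≡ 23. → (13, 23)
double: tangent at (13, 23): λ = (3·13² + 50)/(2·23) ≡ 27/46. 46⁻¹ ≡ 15 (mod 53), so λ ≡ 27·15 ≡ 34.
  x = λ² - 13 - 13 = 1156 - 26 ≡ 17; y = λ·(13 - 17) - 23 ≡ 0. → (17, 0)
add G: (17, 0) + (13, 30). λ = (30 - 0)/(13 - 17) ≡ 30/49 mod 53. 49⁻¹ ≡ 13 (mod 53), so λ ≡ 19.
  x = λ² - 17 - 13 = 361 - 30 ≡ 13; y = λ·(17 - 13) - 0 ≡ 23. → (13, 23)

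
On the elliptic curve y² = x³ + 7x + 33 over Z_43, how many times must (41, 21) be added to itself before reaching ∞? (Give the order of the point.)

11

2P: tangent at (41, 21): λ = (3·41² + 7)/(2·21) ≡ 19/42. 42⁻¹ ≡ 42 (mod 43), so λ ≡ 19·42 ≡ 24.
  x = λ² - 41 - 41 = 576 - 82 ≡ 21; y = λ·(41 - 21) - 21 ≡ 29. → (21, 29)
3P: (21, 29) + (41, 21). λ = (21 - 29)/(41 - 21) ≡ 35/20 mod 43. 20⁻¹ ≡ 28 (mod 43), so λ ≡ 34.
  x = λ² - 21 - 41 = 1156 - 62 ≡ 19; y = λ·(21 - 19) - 29 ≡ 39. → (19, 39)
4P: (19, 39) + (41, 21). λ = (21 - 39)/(41 - 19) ≡ 25/22 mod 43. 22⁻¹ ≡ 2 (mod 43), so λ ≡ 7.
  x = λ² - 19 - 41 = 49 - 60 ≡ 32; y = λ·(19 - 32) - 39 ≡ 42. → (32, 42)
5P: (32, 42) + (41, 21). λ = (21 - 42)/(41 - 32) ≡ 22/9 mod 43. 9⁻¹ ≡ 24 (mod 43) since 9·24 = 216 ≡ 1, so λ ≡ 12.
  x = λ² - 32 - 41 = 144 - 73 ≡ 28; y = λ·(32 - 28) - 42 ≡ 6. → (28, 6)
6P: (28, 6) + (41, 21). λ = (21 - 6)/(41 - 28) ≡ 15/13 mod 43. 13⁻¹ ≡ 10 (mod 43), so λ ≡ 21.
  x = λ² - 28 - 41 = 441 - 69 ≡ 28; y = λ·(28 - 28) - 6 ≡ 37. → (28, 37)
7P: (28, 37) + (41, 21). λ = (21 - 37)/(41 - 28) ≡ 27/13 mod 43. 13⁻¹ ≡ 10 (mod 43), so λ ≡ 12.
  x = λ² - 28 - 41 = 144 - 69 ≡ 32; y = λ·(28 - 32) - 37 ≡ 1. → (32, 1)
8P: (32, 1) + (41, 21). λ = (21 - 1)/(41 - 32) ≡ 20/9 mod 43. 9⁻¹ ≡ 24 (mod 43), so λ ≡ 7.
  x = λ² - 32 - 41 = 49 - 73 ≡ 19; y = λ·(32 - 19) - 1 ≡ 4. → (19, 4)
9P: (19, 4) + (41, 21). λ = (21 - 4)/(41 - 19) ≡ 17/22 mod 43. 22⁻¹ ≡ 2 (mod 43), so λ ≡ 34.
  x = λ² - 19 - 41 = 1156 - 60 ≡ 21; y = λ·(19 - 21) - 4 ≡ 14. → (21, 14)
10P: (21, 14) + (41, 21). λ = (21 - 14)/(41 - 21) ≡ 7/20 mod 43. 20⁻¹ ≡ 28 (mod 43) since 20·28 = 560 ≡ 1, so λ ≡ 24.
  x = λ² - 21 - 41 = 576 - 62 ≡ 41; y = λ·(21 - 41) - 14 ≡ 22. → (41, 22)
11P: (41, 22) + (41, 21): same x and y₁ ≡ -y₂, so the sum is ∞.
11P = ∞, so the order is 11.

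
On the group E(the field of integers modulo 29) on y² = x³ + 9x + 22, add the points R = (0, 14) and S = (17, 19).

(16, 12)

(0, 14) + (17, 19). λ = (19 - 14)/(17 - 0) ≡ 5/17 mod 29. 17⁻¹ ≡ 12 (mod 29), so λ ≡ 2.
  x = λ² - 0 - 17 = 4 - 17 ≡ 16; y = λ·(0 - 16) - 14 ≡ 12. → (16, 12)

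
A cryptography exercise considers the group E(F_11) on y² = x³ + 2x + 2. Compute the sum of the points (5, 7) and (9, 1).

(5, 7) + (9, 1). λ = (1 - 7)/(9 - 5) ≡ 5/4 mod 11. 4⁻¹ ≡ 3 (mod 11) since 4·3 = 12 ≡ 1, so λ ≡ 4.
  x = λ² - 5 - 9 = 16 - 14 ≡ 2; y = λ·(5 - 2) - 7 ≡ 5. → (2, 5)

(2, 5)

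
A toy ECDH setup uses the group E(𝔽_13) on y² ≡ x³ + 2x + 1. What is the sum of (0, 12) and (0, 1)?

The two points share x = 0 and their y-coordinates satisfy 12 + 1 ≡ 0 (mod 13), so they are inverses. Their sum is O.

O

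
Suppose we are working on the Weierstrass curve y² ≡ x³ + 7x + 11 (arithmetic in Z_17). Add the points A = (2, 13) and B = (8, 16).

(2, 13) + (8, 16). λ = (16 - 13)/(8 - 2) ≡ 3/6 mod 17. 6⁻¹ ≡ 3 (mod 17) since 6·3 = 18 ≡ 1, so λ ≡ 9.
  x = λ² - 2 - 8 = 81 - 10 ≡ 3; y = λ·(2 - 3) - 13 ≡ 12. → (3, 12)

(3, 12)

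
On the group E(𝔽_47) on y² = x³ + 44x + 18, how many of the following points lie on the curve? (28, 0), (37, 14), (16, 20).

(28, 0): 0² ≡ 0, rhs ≡ 31 → off.
(37, 14): 14² ≡ 8, rhs ≡ 35 → off.
(16, 20): 20² ≡ 24, rhs ≡ 24 → on.

1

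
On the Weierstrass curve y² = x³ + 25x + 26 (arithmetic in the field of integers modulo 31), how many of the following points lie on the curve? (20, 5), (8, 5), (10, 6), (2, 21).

2

(20, 5): 5² ≡ 25, rhs ≡ 1 → off.
(8, 5): 5² ≡ 25, rhs ≡ 25 → on.
(10, 6): 6² ≡ 5, rhs ≡ 5 → on.
(2, 21): 21² ≡ 7, rhs ≡ 22 → off.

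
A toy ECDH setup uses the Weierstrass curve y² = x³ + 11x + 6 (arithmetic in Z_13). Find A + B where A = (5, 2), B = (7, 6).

(5, 11)

(5, 2) + (7, 6). λ = (6 - 2)/(7 - 5) ≡ 4/2 mod 13. 2⁻¹ ≡ 7 (mod 13), so λ ≡ 2.
  x = λ² - 5 - 7 = 4 - 12 ≡ 5; y = λ·(5 - 5) - 2 ≡ 11. → (5, 11)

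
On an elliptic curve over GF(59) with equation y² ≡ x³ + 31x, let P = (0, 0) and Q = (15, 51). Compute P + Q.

(0, 0) + (15, 51). λ = (51 - 0)/(15 - 0) ≡ 51/15 mod 59. 15⁻¹ ≡ 4 (mod 59) since 15·4 = 60 ≡ 1, so λ ≡ 27.
  x = λ² - 0 - 15 = 729 - 15 ≡ 6; y = λ·(0 - 6) - 0 ≡ 15. → (6, 15)

(6, 15)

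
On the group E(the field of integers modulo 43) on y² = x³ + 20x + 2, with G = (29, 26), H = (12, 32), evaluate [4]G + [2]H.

(37, 15)

First 4G:
Double-and-add on 4 = (100)₂. Start with G = (29, 26) for the leading 1-bit.
double: tangent at (29, 26): λ = (3·29² + 20)/(2·26) ≡ 6/9. 9⁻¹ ≡ 24 (mod 43), so λ ≡ 6·24 ≡ 15.
  x = λ² - 29 - 29 = 225 - 58 ≡ 38; y = λ·(29 - 38) - 26 ≡ 11. → (38, 11)
double: tangent at (38, 11): λ = (3·38² + 20)/(2·11) ≡ 9/22. 22⁻¹ ≡ 2 (mod 43), so λ ≡ 9·2 ≡ 18.
  x = λ² - 38 - 38 = 324 - 76 ≡ 33; y = λ·(38 - 33) - 11 ≡ 36. → (33, 36)
4G = (33, 36).
Next 2H:
Repeated addition: build up to 2H.
2H: tangent at (12, 32): λ = (3·12² + 20)/(2·32) ≡ 22/21. 21⁻¹ ≡ 41 (mod 43) since 21·41 = 861 ≡ 1, so λ ≡ 22·41 ≡ 42.
  x = λ² - 12 - 12 = 1764 - 24 ≡ 20; y = λ·(12 - 20) - 32 ≡ 19. → (20, 19)
2H = (20, 19).
Finally 4G + 2H:
(33, 36) + (20, 19). λ = (19 - 36)/(20 - 33) ≡ 26/30 mod 43. 30⁻¹ ≡ 33 (mod 43) since 30·33 = 990 ≡ 1, so λ ≡ 41.
  x = λ² - 33 - 20 = 1681 - 53 ≡ 37; y = λ·(33 - 37) - 36 ≡ 15. → (37, 15)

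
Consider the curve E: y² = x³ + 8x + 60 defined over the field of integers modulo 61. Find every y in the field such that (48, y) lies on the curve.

x³ + 8x + 60 = 111036 ≡ 16 (mod 61).
Square roots of 16 mod 61: 4 and 57 (since 4² = 16 ≡ 16).

4, 57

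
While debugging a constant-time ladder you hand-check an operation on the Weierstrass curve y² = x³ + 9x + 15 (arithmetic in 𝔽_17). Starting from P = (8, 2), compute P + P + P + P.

Repeated addition: build up to 4P.
2P: tangent at (8, 2): λ = (3·8² + 9)/(2·2) ≡ 14/4. 4⁻¹ ≡ 13 (mod 17), so λ ≡ 14·13 ≡ 12.
  x = λ² - 8 - 8 = 144 - 16 ≡ 9; y = λ·(8 - 9) - 2 ≡ 3. → (9, 3)
3P: (9, 3) + (8, 2). λ = (2 - 3)/(8 - 9) ≡ 16/16 mod 17. 16⁻¹ ≡ 16 (mod 17), so λ ≡ 1.
  x = λ² - 9 - 8 = 1 - 17 ≡ 1; y = λ·(9 - 1) - 3 ≡ 5. → (1, 5)
4P: (1, 5) + (8, 2). λ = (2 - 5)/(8 - 1) ≡ 14/7 mod 17. 7⁻¹ ≡ 5 (mod 17), so λ ≡ 2.
  x = λ² - 1 - 8 = 4 - 9 ≡ 12; y = λ·(1 - 12) - 5 ≡ 7. → (12, 7)

(12, 7)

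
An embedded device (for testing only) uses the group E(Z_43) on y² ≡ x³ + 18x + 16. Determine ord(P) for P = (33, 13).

8

2P: tangent at (33, 13): λ = (3·33² + 18)/(2·13) ≡ 17/26. 26⁻¹ ≡ 5 (mod 43), so λ ≡ 17·5 ≡ 42.
  x = λ² - 33 - 33 = 1764 - 66 ≡ 21; y = λ·(33 - 21) - 13 ≡ 18. → (21, 18)
3P: (21, 18) + (33, 13). λ = (13 - 18)/(33 - 21) ≡ 38/12 mod 43. 12⁻¹ ≡ 18 (mod 43) since 12·18 = 216 ≡ 1, so λ ≡ 39.
  x = λ² - 21 - 33 = 1521 - 54 ≡ 5; y = λ·(21 - 5) - 18 ≡ 4. → (5, 4)
4P: (5, 4) + (33, 13). λ = (13 - 4)/(33 - 5) ≡ 9/28 mod 43. 28⁻¹ ≡ 20 (mod 43), so λ ≡ 8.
  x = λ² - 5 - 33 = 64 - 38 ≡ 26; y = λ·(5 - 26) - 4 ≡ 0. → (26, 0)
5P: (26, 0) + (33, 13). λ = (13 - 0)/(33 - 26) ≡ 13/7 mod 43. 7⁻¹ ≡ 37 (mod 43) since 7·37 = 259 ≡ 1, so λ ≡ 8.
  x = λ² - 26 - 33 = 64 - 59 ≡ 5; y = λ·(26 - 5) - 0 ≡ 39. → (5, 39)
6P: (5, 39) + (33, 13). λ = (13 - 39)/(33 - 5) ≡ 17/28 mod 43. 28⁻¹ ≡ 20 (mod 43), so λ ≡ 39.
  x = λ² - 5 - 33 = 1521 - 38 ≡ 21; y = λ·(5 - 21) - 39 ≡ 25. → (21, 25)
7P: (21, 25) + (33, 13). λ = (13 - 25)/(33 - 21) ≡ 31/12 mod 43. 12⁻¹ ≡ 18 (mod 43), so λ ≡ 42.
  x = λ² - 21 - 33 = 1764 - 54 ≡ 33; y = λ·(21 - 33) - 25 ≡ 30. → (33, 30)
8P: (33, 30) + (33, 13): same x and y₁ ≡ -y₂, so the sum is O.
8P = O, so the order is 8.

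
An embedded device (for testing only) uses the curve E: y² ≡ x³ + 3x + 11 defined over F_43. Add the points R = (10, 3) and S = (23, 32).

(2, 38)

(10, 3) + (23, 32). λ = (32 - 3)/(23 - 10) ≡ 29/13 mod 43. 13⁻¹ ≡ 10 (mod 43), so λ ≡ 32.
  x = λ² - 10 - 23 = 1024 - 33 ≡ 2; y = λ·(10 - 2) - 3 ≡ 38. → (2, 38)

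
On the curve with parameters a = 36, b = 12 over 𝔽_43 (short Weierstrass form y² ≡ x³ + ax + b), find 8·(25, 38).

(37, 15)

Write P = (25, 38).
Repeated addition: build up to 8P.
2P: tangent at (25, 38): λ = (3·25² + 36)/(2·38) ≡ 19/33. 33⁻¹ ≡ 30 (mod 43), so λ ≡ 19·30 ≡ 11.
  x = λ² - 25 - 25 = 121 - 50 ≡ 28; y = λ·(25 - 28) - 38 ≡ 15. → (28, 15)
3P: (28, 15) + (25, 38). λ = (38 - 15)/(25 - 28) ≡ 23/40 mod 43. 40⁻¹ ≡ 14 (mod 43) since 40·14 = 560 ≡ 1, so λ ≡ 21.
  x = λ² - 28 - 25 = 441 - 53 ≡ 1; y = λ·(28 - 1) - 15 ≡ 36. → (1, 36)
4P: (1, 36) + (25, 38). λ = (38 - 36)/(25 - 1) ≡ 2/24 mod 43. 24⁻¹ ≡ 9 (mod 43), so λ ≡ 18.
  x = λ² - 1 - 25 = 324 - 26 ≡ 40; y = λ·(1 - 40) - 36 ≡ 36. → (40, 36)
5P: (40, 36) + (25, 38). λ = (38 - 36)/(25 - 40) ≡ 2/28 mod 43. 28⁻¹ ≡ 20 (mod 43) since 28·20 = 560 ≡ 1, so λ ≡ 40.
  x = λ² - 40 - 25 = 1600 - 65 ≡ 30; y = λ·(40 - 30) - 36 ≡ 20. → (30, 20)
6P: (30, 20) + (25, 38). λ = (38 - 20)/(25 - 30) ≡ 18/38 mod 43. 38⁻¹ ≡ 17 (mod 43) since 38·17 = 646 ≡ 1, so λ ≡ 5.
  x = λ² - 30 - 25 = 25 - 55 ≡ 13; y = λ·(30 - 13) - 20 ≡ 22. → (13, 22)
7P: (13, 22) + (25, 38). λ = (38 - 22)/(25 - 13) ≡ 16/12 mod 43. 12⁻¹ ≡ 18 (mod 43), so λ ≡ 30.
  x = λ² - 13 - 25 = 900 - 38 ≡ 2; y = λ·(13 - 2) - 22 ≡ 7. → (2, 7)
8P: (2, 7) + (25, 38). λ = (38 - 7)/(25 - 2) ≡ 31/23 mod 43. 23⁻¹ ≡ 15 (mod 43), so λ ≡ 35.
  x = λ² - 2 - 25 = 1225 - 27 ≡ 37; y = λ·(2 - 37) - 7 ≡ 15. → (37, 15)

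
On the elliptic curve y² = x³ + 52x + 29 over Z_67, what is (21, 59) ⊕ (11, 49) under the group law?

(21, 59) + (11, 49). λ = (49 - 59)/(11 - 21) ≡ 57/57 mod 67. 57⁻¹ ≡ 20 (mod 67) since 57·20 = 1140 ≡ 1, so λ ≡ 1.
  x = λ² - 21 - 11 = 1 - 32 ≡ 36; y = λ·(21 - 36) - 59 ≡ 60. → (36, 60)

(36, 60)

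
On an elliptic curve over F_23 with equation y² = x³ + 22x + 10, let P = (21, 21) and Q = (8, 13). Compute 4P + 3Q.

(2, 4)

First 4P:
Double-and-add on 4 = (100)₂. Start with P = (21, 21) for the leading 1-bit.
double: tangent at (21, 21): λ = (3·21² + 22)/(2·21) ≡ 11/19. 19⁻¹ ≡ 17 (mod 23), so λ ≡ 11·17 ≡ 3.
  x = λ² - 21 - 21 = 9 - 42 ≡ 13; y = λ·(21 - 13) - 21 ≡ 3. → (13, 3)
double: tangent at (13, 3): λ = (3·13² + 22)/(2·3) ≡ 0/6. 6⁻¹ ≡ 4 (mod 23) since 6·4 = 24 ≡ 1, so λ ≡ 0·4 ≡ 0.
  x = λ² - 13 - 13 = 0 - 26 ≡ 20; y = λ·(13 - 20) - 3 ≡ 20. → (20, 20)
4P = (20, 20).
Next 3Q:
Repeated addition: build up to 3Q.
2Q: tangent at (8, 13): λ = (3·8² + 22)/(2·13) ≡ 7/3. 3⁻¹ ≡ 8 (mod 23) since 3·8 = 24 ≡ 1, so λ ≡ 7·8 ≡ 10.
  x = λ² - 8 - 8 = 100 - 16 ≡ 15; y = λ·(8 - 15) - 13 ≡ 9. → (15, 9)
3Q: (15, 9) + (8, 13). λ = (13 - 9)/(8 - 15) ≡ 4/16 mod 23. 16⁻¹ ≡ 13 (mod 23), so λ ≡ 6.
  x = λ² - 15 - 8 = 36 - 23 ≡ 13; y = λ·(15 - 13) - 9 ≡ 3. → (13, 3)
3Q = (13, 3).
Finally 4P + 3Q:
(20, 20) + (13, 3). λ = (3 - 20)/(13 - 20) ≡ 6/16 mod 23. 16⁻¹ ≡ 13 (mod 23) since 16·13 = 208 ≡ 1, so λ ≡ 9.
  x = λ² - 20 - 13 = 81 - 33 ≡ 2; y = λ·(20 - 2) - 20 ≡ 4. → (2, 4)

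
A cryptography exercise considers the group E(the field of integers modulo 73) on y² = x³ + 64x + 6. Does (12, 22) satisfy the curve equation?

y² = 22² ≡ 46; x³ + 64x + 6 = 2502 ≡ 20 (mod 73). 46 ≠ 20.

no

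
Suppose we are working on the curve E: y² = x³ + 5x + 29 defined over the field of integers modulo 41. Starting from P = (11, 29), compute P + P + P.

Repeated addition: build up to 3P.
2P: tangent at (11, 29): λ = (3·11² + 5)/(2·29) ≡ 40/17. 17⁻¹ ≡ 29 (mod 41), so λ ≡ 40·29 ≡ 12.
  x = λ² - 11 - 11 = 144 - 22 ≡ 40; y = λ·(11 - 40) - 29 ≡ 33. → (40, 33)
3P: (40, 33) + (11, 29). λ = (29 - 33)/(11 - 40) ≡ 37/12 mod 41. 12⁻¹ ≡ 24 (mod 41) since 12·24 = 288 ≡ 1, so λ ≡ 27.
  x = λ² - 40 - 11 = 729 - 51 ≡ 22; y = λ·(40 - 22) - 33 ≡ 2. → (22, 2)

(22, 2)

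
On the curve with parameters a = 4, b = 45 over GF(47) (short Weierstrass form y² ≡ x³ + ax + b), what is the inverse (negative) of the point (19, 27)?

-(19, 27) = (19, -27 mod 47) = (19, 20).

(19, 20)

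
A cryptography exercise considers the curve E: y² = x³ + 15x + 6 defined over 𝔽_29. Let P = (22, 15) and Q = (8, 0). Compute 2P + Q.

First 2P:
Repeated addition: build up to 2P.
2P: tangent at (22, 15): λ = (3·22² + 15)/(2·15) ≡ 17/1. 1⁻¹ ≡ 1 (mod 29) since 1·1 = 1 ≡ 1, so λ ≡ 17·1 ≡ 17.
  x = λ² - 22 - 22 = 289 - 44 ≡ 13; y = λ·(22 - 13) - 15 ≡ 22. → (13, 22)
2P = (13, 22).
Finally 2P + Q:
(13, 22) + (8, 0). λ = (0 - 22)/(8 - 13) ≡ 7/24 mod 29. 24⁻¹ ≡ 23 (mod 29) since 24·23 = 552 ≡ 1, so λ ≡ 16.
  x = λ² - 13 - 8 = 256 - 21 ≡ 3; y = λ·(13 - 3) - 22 ≡ 22. → (3, 22)

(3, 22)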